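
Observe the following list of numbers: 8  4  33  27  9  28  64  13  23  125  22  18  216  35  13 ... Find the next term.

343

Split by position mod 3: positions 1, 4, 7, … form one track, and each other residue class forms its own.
Stream A = 8, 27, 64, 125, 216: the cubes 2³, 3³, 4³, ….
Stream B = 4, 9, 13, 22, 35: each term equals the sum of the previous two.
Stream C = 33, 28, 23, 18, 13: subtracting 5 each time.
Position 16 falls in stream A as its term 6, giving 343.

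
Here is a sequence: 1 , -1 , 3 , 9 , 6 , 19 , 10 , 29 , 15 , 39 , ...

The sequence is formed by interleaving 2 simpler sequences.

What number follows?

Taking every 2nd term gives 2 separate tracks.
Track A = 1, 3, 6, 10, 15: the triangular numbers T_1, T_2, ….
Track B = -1, 9, 19, 29, 39: arithmetic with common difference +10.
Position 11 → track A, term 6 = 21.

21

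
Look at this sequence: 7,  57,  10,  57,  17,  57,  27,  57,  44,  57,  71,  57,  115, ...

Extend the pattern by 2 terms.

Positions 1, 3, 5, … form one subsequence and positions 2, 4, 6, … form another.
Track A: 7, 10, 17, 27, 44, 71, 115. Each term equals the sum of the previous two.
Track B: 57, 57, 57, 57, 57, 57. Always 57.
Position 14 falls in track B as its term 7, giving 57.
Position 15 → track A, term 8 = 186.

57, 186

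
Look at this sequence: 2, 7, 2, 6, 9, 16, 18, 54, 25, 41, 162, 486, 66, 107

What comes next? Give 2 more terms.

The slot pattern repeats as AABB (period 4), so there are 2 interleaved tracks.
Subsequence A is 2, 7, 9, 16, 25, 41, 66, 107, which is a Fibonacci-like recurrence a_n = a_{n-1} + a_{n-2}.
Subsequence B is 2, 6, 18, 54, 162, 486, which is geometric, ×3 each step.
Position 15 → subsequence B, term 7 = 1458.
The 16th slot belongs to subsequence B; its 8th term is 4374.

1458, 4374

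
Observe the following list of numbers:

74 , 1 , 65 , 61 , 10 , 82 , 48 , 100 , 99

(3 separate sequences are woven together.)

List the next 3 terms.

The terms cycle through 3 interleaved subsequences.
Track A: 74, 61, 48 — arithmetic with common difference −13.
Track B: 1, 10, 100 — powers of 10.
Track C: 65, 82, 99 — linear: a_n = 48 + 17·n.
The 10th slot belongs to track A; its 4th term is 35.
Term 11 comes from track B (its 4th entry): 1000.
The 12th slot belongs to track C; its 4th term is 116.

35, 1000, 116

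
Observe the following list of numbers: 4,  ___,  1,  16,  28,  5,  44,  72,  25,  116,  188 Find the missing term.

Reading positions in blocks of 3 reveals the pattern AAB — 2 tracks woven together.
Stream A: 4, ?, 16, 28, 44, 72, 116, 188 — a Fibonacci-like recurrence a_n = a_{n-1} + a_{n-2}.
Stream B: 1, 5, 25 — geometric with ratio 5.
Stream A's pattern makes the blank 12.

12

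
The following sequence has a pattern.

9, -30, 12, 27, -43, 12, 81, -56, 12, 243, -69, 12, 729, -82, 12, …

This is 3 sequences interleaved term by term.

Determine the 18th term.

12

Split by position mod 3: positions 1, 4, 7, … form one track, and each other residue class forms its own.
Track A: 9, 27, 81, 243, 729. Powers of 3.
Track B: -30, -43, -56, -69, -82. Subtracting 13 each time.
Track C: 12, 12, 12, 12, 12. Always 12.
Position 18 falls in track C as its term 6, giving 12.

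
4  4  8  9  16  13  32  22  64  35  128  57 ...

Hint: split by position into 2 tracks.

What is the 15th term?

512

The terms cycle through 2 interleaved subsequences.
Subsequence A: 4, 8, 16, 32, 64, 128 (powers of 2).
Subsequence B: 4, 9, 13, 22, 35, 57 (Fibonacci-style (each term is the sum of the two before it)).
Position 15 → subsequence A, term 8 = 512.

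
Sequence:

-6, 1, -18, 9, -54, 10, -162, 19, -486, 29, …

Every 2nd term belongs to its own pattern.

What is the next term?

The terms cycle through 2 interleaved subsequences.
Stream A is -6, -18, -54, -162, -486, which is multiplying by 3 each time.
Stream B is 1, 9, 10, 19, 29, which is each term equals the sum of the previous two.
Position 11 → stream A, term 6 = -1458.

-1458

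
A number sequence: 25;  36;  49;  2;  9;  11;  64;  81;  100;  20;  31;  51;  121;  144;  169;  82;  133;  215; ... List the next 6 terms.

196, 225, 256, 348, 563, 911

The slot pattern repeats as AAABBB (period 6), so there are 2 interleaved tracks.
Track A = 25, 36, 49, 64, 81, 100, 121, 144, 169: perfect squares starting at 5².
Track B = 2, 9, 11, 20, 31, 51, 82, 133, 215: a Fibonacci-like recurrence a_n = a_{n-1} + a_{n-2}.
Term 19 comes from track A (its 10th entry): 196.
Term 20 comes from track A (its 11th entry): 225.
Position 21 → track A, term 12 = 256.
The 22nd slot belongs to track B; its 10th term is 348.
The 23rd slot belongs to track B; its 11th term is 563.
Term 24 comes from track B (its 12th entry): 911.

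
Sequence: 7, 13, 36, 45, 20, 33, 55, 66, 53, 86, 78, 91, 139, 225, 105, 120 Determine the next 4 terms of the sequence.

364, 589, 136, 153

The slot pattern repeats as AABB (period 4), so there are 2 interleaved tracks.
Subsequence A: 7, 13, 20, 33, 53, 86, 139, 225. A Fibonacci-like recurrence a_n = a_{n-1} + a_{n-2}.
Subsequence B: 36, 45, 55, 66, 78, 91, 105, 120. The triangular numbers T_8, T_9, ….
Position 17 → subsequence A, term 9 = 364.
The 18th slot belongs to subsequence A; its 10th term is 589.
Term 19 comes from subsequence B (its 9th entry): 136.
Position 20 falls in subsequence B as its term 10, giving 153.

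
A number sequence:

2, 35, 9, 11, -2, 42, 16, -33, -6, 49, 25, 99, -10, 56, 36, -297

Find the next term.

-14

Split by position mod 4: positions 1, 5, 9, … form one track, and each other residue class forms its own.
Stream A: 2, -2, -6, -10. Subtracting 4 each time.
Stream B: 35, 42, 49, 56. Arithmetic with common difference +7.
Stream C: 9, 16, 25, 36. Perfect squares starting at 3².
Stream D: 11, -33, 99, -297. A geometric progression (common ratio -3).
Position 17 → stream A, term 5 = -14.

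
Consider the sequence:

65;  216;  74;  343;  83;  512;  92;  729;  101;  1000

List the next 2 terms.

110, 1331

The terms cycle through 2 interleaved subsequences.
Track A: 65, 74, 83, 92, 101 — adding 9 each time.
Track B: 216, 343, 512, 729, 1000 — consecutive cubes n³ from n = 6.
Position 11 → track A, term 6 = 110.
Term 12 comes from track B (its 6th entry): 1331.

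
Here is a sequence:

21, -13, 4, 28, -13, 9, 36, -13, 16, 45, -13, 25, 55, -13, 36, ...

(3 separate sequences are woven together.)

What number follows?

66

The terms cycle through 3 interleaved subsequences.
Track A: 21, 28, 36, 45, 55 — triangular numbers n(n+1)/2 for n = 6, 7, ….
Track B: -13, -13, -13, -13, -13 — always -13.
Track C: 4, 9, 16, 25, 36 — the squares 2², 3², 4², ….
Term 16 comes from track A (its 6th entry): 66.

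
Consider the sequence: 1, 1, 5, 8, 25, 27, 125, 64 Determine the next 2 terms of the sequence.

625, 125

Split by position mod 2 into 2 tracks.
Stream A: 1, 5, 25, 125 — powers 5^0, 5^1, 5^2, ….
Stream B: 1, 8, 27, 64 — perfect cubes starting at 1³.
Position 9 → stream A, term 5 = 625.
Term 10 comes from stream B (its 5th entry): 125.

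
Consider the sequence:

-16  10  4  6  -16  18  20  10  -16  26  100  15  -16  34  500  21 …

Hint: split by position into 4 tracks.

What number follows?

The terms cycle through 4 interleaved subsequences.
Track A is -16, -16, -16, -16, which is always -16.
Track B is 10, 18, 26, 34, which is arithmetic, step +8.
Track C is 4, 20, 100, 500, which is geometric with ratio 5.
Track D is 6, 10, 15, 21, which is triangular numbers n(n+1)/2 for n = 3, 4, ….
Term 17 comes from track A (its 5th entry): -16.

-16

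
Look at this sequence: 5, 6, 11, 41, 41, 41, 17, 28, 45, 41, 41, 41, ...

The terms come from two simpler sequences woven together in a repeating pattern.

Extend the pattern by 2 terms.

The slot pattern repeats as AAABBB (period 6), so there are 2 interleaved tracks.
Track A: 5, 6, 11, 17, 28, 45 (a Fibonacci-like recurrence a_n = a_{n-1} + a_{n-2}).
Track B: 41, 41, 41, 41, 41, 41 (the constant sequence 41).
Position 13 falls in track A as its term 7, giving 73.
Term 14 comes from track A (its 8th entry): 118.

73, 118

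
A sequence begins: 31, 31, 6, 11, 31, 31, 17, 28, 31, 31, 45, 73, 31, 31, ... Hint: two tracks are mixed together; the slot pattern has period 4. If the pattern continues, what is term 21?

The slot pattern repeats as AABB (period 4), so there are 2 interleaved tracks.
Stream A: 31, 31, 31, 31, 31, 31, 31, 31 (the constant sequence 31).
Stream B: 6, 11, 17, 28, 45, 73 (a Fibonacci-like recurrence a_n = a_{n-1} + a_{n-2}).
Position 21 falls in stream A as its term 11, giving 31.

31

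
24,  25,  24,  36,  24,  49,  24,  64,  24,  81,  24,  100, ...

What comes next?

Split by position mod 2 into 2 tracks.
Track A: 24, 24, 24, 24, 24, 24 — the constant sequence 24.
Track B: 25, 36, 49, 64, 81, 100 — consecutive squares n² from n = 5.
Position 13 → track A, term 7 = 24.

24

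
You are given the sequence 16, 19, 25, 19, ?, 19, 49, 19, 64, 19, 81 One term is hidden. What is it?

36

Positions 1, 3, 5, … form one subsequence and positions 2, 4, 6, … form another.
Stream A is 16, 25, ?, 49, 64, 81, which is consecutive squares n² from n = 4.
Stream B is 19, 19, 19, 19, 19, which is the constant sequence 19.
The gap is stream A's term 3; the rule gives 36.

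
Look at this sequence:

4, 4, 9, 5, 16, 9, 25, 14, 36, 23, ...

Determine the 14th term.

60

Split by position mod 2 into 2 tracks.
Subsequence A = 4, 9, 16, 25, 36: consecutive squares n² from n = 2.
Subsequence B = 4, 5, 9, 14, 23: each term equals the sum of the previous two.
Term 14 comes from subsequence B (its 7th entry): 60.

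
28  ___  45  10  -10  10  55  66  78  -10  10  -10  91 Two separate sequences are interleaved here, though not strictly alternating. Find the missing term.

36

The slot pattern repeats as AAABBB (period 6), so there are 2 interleaved tracks.
Track A is 28, ?, 45, 55, 66, 78, 91, which is the triangular numbers T_7, T_8, ….
Track B is 10, -10, 10, -10, 10, -10, which is the oscillation 10·(−1)^(n+1).
Track A's pattern makes the blank 36.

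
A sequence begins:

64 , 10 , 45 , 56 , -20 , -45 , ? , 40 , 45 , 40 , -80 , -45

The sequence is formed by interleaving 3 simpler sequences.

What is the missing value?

48

Split by position mod 3: positions 1, 4, 7, … form one track, and each other residue class forms its own.
Track A = 64, 56, ?, 40: subtracting 8 each time.
Track B = 10, -20, 40, -80: geometric, ×-2 each step.
Track C = 45, -45, 45, -45: alternating ±45.
Track A's pattern makes the blank 48.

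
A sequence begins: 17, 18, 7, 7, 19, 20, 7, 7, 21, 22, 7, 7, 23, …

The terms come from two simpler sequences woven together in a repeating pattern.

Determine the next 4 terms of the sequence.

24, 7, 7, 25

Reading positions in blocks of 4 reveals the pattern AABB — 2 tracks woven together.
Subsequence A: 17, 18, 19, 20, 21, 22, 23 (arithmetic with common difference +1).
Subsequence B: 7, 7, 7, 7, 7, 7 (the constant sequence 7).
Position 14 falls in subsequence A as its term 8, giving 24.
Position 15 falls in subsequence B as its term 7, giving 7.
Position 16 → subsequence B, term 8 = 7.
Position 17 → subsequence A, term 9 = 25.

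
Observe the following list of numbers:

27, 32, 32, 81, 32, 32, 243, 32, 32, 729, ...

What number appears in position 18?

The slot pattern repeats as ABB (period 3), so there are 2 interleaved tracks.
Track A is 27, 81, 243, 729, which is powers 3^3, 3^4, 3^5, ….
Track B is 32, 32, 32, 32, 32, 32, which is always 32.
The 18th slot belongs to track B; its 12th term is 32.

32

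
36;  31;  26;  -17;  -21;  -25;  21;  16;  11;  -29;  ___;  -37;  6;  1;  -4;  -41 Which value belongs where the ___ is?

The slot pattern repeats as AAABBB (period 6), so there are 2 interleaved tracks.
Stream A: 36, 31, 26, 21, 16, 11, 6, 1, -4 (arithmetic, step −5).
Stream B: -17, -21, -25, -29, ?, -37, -41 (arithmetic with common difference −4).
Filling stream B at index 5 by its rule yields -33.

-33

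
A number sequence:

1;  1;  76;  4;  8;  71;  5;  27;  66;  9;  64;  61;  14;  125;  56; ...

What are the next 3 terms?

23, 216, 51

Read the sequence 3 terms at a time; column i is its own pattern.
Track A = 1, 4, 5, 9, 14: Fibonacci-style (each term is the sum of the two before it).
Track B = 1, 8, 27, 64, 125: the cubes 1³, 2³, 3³, ….
Track C = 76, 71, 66, 61, 56: linear: a_n = 81 − 5·n.
Position 16 falls in track A as its term 6, giving 23.
Term 17 comes from track B (its 6th entry): 216.
Position 18 → track C, term 6 = 51.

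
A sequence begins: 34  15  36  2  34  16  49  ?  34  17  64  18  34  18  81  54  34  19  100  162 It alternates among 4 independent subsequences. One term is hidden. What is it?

6

Split by position mod 4 into 4 tracks.
Subsequence A = 34, 34, 34, 34, 34: the constant sequence 34.
Subsequence B = 15, 16, 17, 18, 19: adding 1 each time.
Subsequence C = 36, 49, 64, 81, 100: the squares 6², 7², 8², ….
Subsequence D = 2, ?, 18, 54, 162: geometric with ratio 3.
Filling subsequence D at index 2 by its rule yields 6.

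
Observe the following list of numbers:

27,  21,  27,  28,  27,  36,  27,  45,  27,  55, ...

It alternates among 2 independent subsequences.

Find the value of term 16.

Odd-indexed and even-indexed terms follow separate rules.
Stream A is 27, 27, 27, 27, 27, which is always 27.
Stream B is 21, 28, 36, 45, 55, which is the triangular numbers T_6, T_7, ….
Position 16 falls in stream B as its term 8, giving 91.

91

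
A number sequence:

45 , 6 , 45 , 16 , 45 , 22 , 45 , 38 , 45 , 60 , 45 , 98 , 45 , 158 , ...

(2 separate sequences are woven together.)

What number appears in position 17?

Positions 1, 3, 5, … form one subsequence and positions 2, 4, 6, … form another.
Track A = 45, 45, 45, 45, 45, 45, 45: constant 45.
Track B = 6, 16, 22, 38, 60, 98, 158: a Fibonacci-like recurrence a_n = a_{n-1} + a_{n-2}.
Term 17 comes from track A (its 9th entry): 45.

45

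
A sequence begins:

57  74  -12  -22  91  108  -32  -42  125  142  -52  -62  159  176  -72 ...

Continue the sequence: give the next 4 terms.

-82, 193, 210, -92

Positions follow the repeating pattern AABB; grouping by letter gives 2 tracks.
Stream A = 57, 74, 91, 108, 125, 142, 159, 176: adding 17 each time.
Stream B = -12, -22, -32, -42, -52, -62, -72: subtracting 10 each time.
Term 16 comes from stream B (its 8th entry): -82.
Term 17 comes from stream A (its 9th entry): 193.
The 18th slot belongs to stream A; its 10th term is 210.
Position 19 → stream B, term 9 = -92.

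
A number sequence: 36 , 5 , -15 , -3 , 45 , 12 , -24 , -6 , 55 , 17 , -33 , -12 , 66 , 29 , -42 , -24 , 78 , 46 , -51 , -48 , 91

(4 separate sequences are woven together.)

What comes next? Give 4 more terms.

75, -60, -96, 105

Read the sequence 4 terms at a time; column i is its own pattern.
Track A: 36, 45, 55, 66, 78, 91 (triangular numbers starting at T_8).
Track B: 5, 12, 17, 29, 46 (Fibonacci-style (each term is the sum of the two before it)).
Track C: -15, -24, -33, -42, -51 (arithmetic, step −9).
Track D: -3, -6, -12, -24, -48 (geometric, ×2 each step).
Position 22 → track B, term 6 = 75.
Position 23 → track C, term 6 = -60.
Position 24 → track D, term 6 = -96.
The 25th slot belongs to track A; its 7th term is 105.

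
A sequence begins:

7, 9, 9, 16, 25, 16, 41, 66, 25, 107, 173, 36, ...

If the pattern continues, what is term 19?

1919

Positions follow the repeating pattern AAB; grouping by letter gives 2 tracks.
Stream A: 7, 9, 16, 25, 41, 66, 107, 173 (each term equals the sum of the previous two).
Stream B: 9, 16, 25, 36 (perfect squares starting at 3²).
Position 19 falls in stream A as its term 13, giving 1919.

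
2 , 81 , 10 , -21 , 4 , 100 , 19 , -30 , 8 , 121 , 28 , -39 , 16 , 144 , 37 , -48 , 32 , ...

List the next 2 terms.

169, 46

The terms cycle through 4 interleaved subsequences.
Track A: 2, 4, 8, 16, 32 — powers of 2.
Track B: 81, 100, 121, 144 — the squares 9², 10², 11², ….
Track C: 10, 19, 28, 37 — adding 9 each time.
Track D: -21, -30, -39, -48 — arithmetic, step −9.
Position 18 → track B, term 5 = 169.
Position 19 → track C, term 5 = 46.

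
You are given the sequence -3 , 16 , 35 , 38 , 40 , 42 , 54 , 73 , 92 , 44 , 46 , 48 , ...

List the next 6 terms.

The slot pattern repeats as AAABBB (period 6), so there are 2 interleaved tracks.
Track A is -3, 16, 35, 54, 73, 92, which is adding 19 each time.
Track B is 38, 40, 42, 44, 46, 48, which is arithmetic, step +2.
Term 13 comes from track A (its 7th entry): 111.
Position 14 falls in track A as its term 8, giving 130.
Position 15 falls in track A as its term 9, giving 149.
Position 16 → track B, term 7 = 50.
Position 17 → track B, term 8 = 52.
Term 18 comes from track B (its 9th entry): 54.

111, 130, 149, 50, 52, 54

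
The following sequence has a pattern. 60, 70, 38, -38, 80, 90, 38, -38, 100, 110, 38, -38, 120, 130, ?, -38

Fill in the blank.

The slot pattern repeats as AABB (period 4), so there are 2 interleaved tracks.
Stream A = 60, 70, 80, 90, 100, 110, 120, 130: arithmetic, step +10.
Stream B = 38, -38, 38, -38, 38, -38, ?, -38: alternating ±38.
So the missing entry in stream B is 38.

38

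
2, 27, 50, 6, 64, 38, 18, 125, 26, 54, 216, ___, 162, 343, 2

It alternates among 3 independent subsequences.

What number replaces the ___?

Split by position mod 3: positions 1, 4, 7, … form one track, and each other residue class forms its own.
Subsequence A = 2, 6, 18, 54, 162: geometric, ×3 each step.
Subsequence B = 27, 64, 125, 216, 343: the cubes 3³, 4³, 5³, ….
Subsequence C = 50, 38, 26, ?, 2: linear: a_n = 62 − 12·n.
So the missing entry in subsequence C is 14.

14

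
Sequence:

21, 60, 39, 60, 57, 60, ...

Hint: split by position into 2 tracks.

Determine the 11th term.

111

Split by position mod 2 into 2 tracks.
Subsequence A: 21, 39, 57 — adding 18 each time.
Subsequence B: 60, 60, 60 — constant 60.
Position 11 falls in subsequence A as its term 6, giving 111.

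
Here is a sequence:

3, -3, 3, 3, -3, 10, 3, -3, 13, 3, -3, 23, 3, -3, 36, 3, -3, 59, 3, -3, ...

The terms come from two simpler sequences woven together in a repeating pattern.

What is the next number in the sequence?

95

Positions follow the repeating pattern AAB; grouping by letter gives 2 tracks.
Track A: 3, -3, 3, -3, 3, -3, 3, -3, 3, -3, 3, -3, 3, -3 (the oscillation 3·(−1)^(n+1)).
Track B: 3, 10, 13, 23, 36, 59 (each term equals the sum of the previous two).
Term 21 comes from track B (its 7th entry): 95.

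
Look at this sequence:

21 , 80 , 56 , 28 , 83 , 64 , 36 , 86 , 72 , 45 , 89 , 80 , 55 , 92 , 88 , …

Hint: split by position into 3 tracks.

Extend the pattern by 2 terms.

66, 95

Split by position mod 3 into 3 tracks.
Track A is 21, 28, 36, 45, 55, which is triangular numbers starting at T_6.
Track B is 80, 83, 86, 89, 92, which is linear: a_n = 77 + 3·n.
Track C is 56, 64, 72, 80, 88, which is linear: a_n = 48 + 8·n.
The 16th slot belongs to track A; its 6th term is 66.
Position 17 falls in track B as its term 6, giving 95.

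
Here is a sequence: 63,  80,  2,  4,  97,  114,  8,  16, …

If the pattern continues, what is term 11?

The slot pattern repeats as AABB (period 4), so there are 2 interleaved tracks.
Track A is 63, 80, 97, 114, which is arithmetic, step +17.
Track B is 2, 4, 8, 16, which is a geometric progression (common ratio 2).
Position 11 falls in track B as its term 5, giving 32.

32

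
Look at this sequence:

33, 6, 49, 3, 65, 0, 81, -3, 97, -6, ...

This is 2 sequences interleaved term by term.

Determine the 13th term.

Positions 1, 3, 5, … form one subsequence and positions 2, 4, 6, … form another.
Stream A: 33, 49, 65, 81, 97. Arithmetic, step +16.
Stream B: 6, 3, 0, -3, -6. Linear: a_n = 9 − 3·n.
The 13th slot belongs to stream A; its 7th term is 129.

129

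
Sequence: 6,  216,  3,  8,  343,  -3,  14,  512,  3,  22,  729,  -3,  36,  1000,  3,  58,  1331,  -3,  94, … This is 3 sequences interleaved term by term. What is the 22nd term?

152

Split by position mod 3 into 3 tracks.
Track A: 6, 8, 14, 22, 36, 58, 94. Each term equals the sum of the previous two.
Track B: 216, 343, 512, 729, 1000, 1331. Consecutive cubes n³ from n = 6.
Track C: 3, -3, 3, -3, 3, -3. The oscillation 3·(−1)^(n+1).
The 22nd slot belongs to track A; its 8th term is 152.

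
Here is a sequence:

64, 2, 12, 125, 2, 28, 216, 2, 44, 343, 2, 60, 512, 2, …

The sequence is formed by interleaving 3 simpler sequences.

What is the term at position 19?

1000

The terms cycle through 3 interleaved subsequences.
Subsequence A = 64, 125, 216, 343, 512: the cubes 4³, 5³, 6³, ….
Subsequence B = 2, 2, 2, 2, 2: the constant sequence 2.
Subsequence C = 12, 28, 44, 60: arithmetic, step +16.
Term 19 comes from subsequence A (its 7th entry): 1000.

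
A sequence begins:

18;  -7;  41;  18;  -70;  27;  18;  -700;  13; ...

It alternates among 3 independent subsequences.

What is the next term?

18

Split by position mod 3: positions 1, 4, 7, … form one track, and each other residue class forms its own.
Track A: 18, 18, 18 (always 18).
Track B: -7, -70, -700 (geometric with ratio 10).
Track C: 41, 27, 13 (linear: a_n = 55 − 14·n).
Position 10 falls in track A as its term 4, giving 18.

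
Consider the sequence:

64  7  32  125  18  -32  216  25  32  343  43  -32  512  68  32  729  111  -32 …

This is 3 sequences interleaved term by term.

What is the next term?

1000

The terms cycle through 3 interleaved subsequences.
Stream A: 64, 125, 216, 343, 512, 729. Consecutive cubes n³ from n = 4.
Stream B: 7, 18, 25, 43, 68, 111. Fibonacci-style (each term is the sum of the two before it).
Stream C: 32, -32, 32, -32, 32, -32. The oscillation 32·(−1)^(n+1).
Term 19 comes from stream A (its 7th entry): 1000.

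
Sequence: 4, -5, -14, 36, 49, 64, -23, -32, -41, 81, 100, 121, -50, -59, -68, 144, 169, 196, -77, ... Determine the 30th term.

400

Reading positions in blocks of 6 reveals the pattern AAABBB — 2 tracks woven together.
Track A: 4, -5, -14, -23, -32, -41, -50, -59, -68, -77 — arithmetic, step −9.
Track B: 36, 49, 64, 81, 100, 121, 144, 169, 196 — consecutive squares n² from n = 6.
The 30th slot belongs to track B; its 15th term is 400.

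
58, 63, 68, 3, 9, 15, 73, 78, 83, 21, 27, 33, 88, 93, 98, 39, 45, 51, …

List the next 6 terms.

103, 108, 113, 57, 63, 69

The slot pattern repeats as AAABBB (period 6), so there are 2 interleaved tracks.
Subsequence A: 58, 63, 68, 73, 78, 83, 88, 93, 98 (arithmetic, step +5).
Subsequence B: 3, 9, 15, 21, 27, 33, 39, 45, 51 (linear: a_n = -3 + 6·n).
The 19th slot belongs to subsequence A; its 10th term is 103.
The 20th slot belongs to subsequence A; its 11th term is 108.
Position 21 → subsequence A, term 12 = 113.
Position 22 → subsequence B, term 10 = 57.
Position 23 falls in subsequence B as its term 11, giving 63.
Term 24 comes from subsequence B (its 12th entry): 69.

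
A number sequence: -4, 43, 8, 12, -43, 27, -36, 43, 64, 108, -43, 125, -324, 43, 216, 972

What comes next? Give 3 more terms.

-43, 343, -2916

Taking every 3rd term gives 3 separate tracks.
Subsequence A = -4, 12, -36, 108, -324, 972: multiplying by -3 each time.
Subsequence B = 43, -43, 43, -43, 43: oscillating between 43 and -43.
Subsequence C = 8, 27, 64, 125, 216: consecutive cubes n³ from n = 2.
Position 17 falls in subsequence B as its term 6, giving -43.
Position 18 falls in subsequence C as its term 6, giving 343.
Position 19 falls in subsequence A as its term 7, giving -2916.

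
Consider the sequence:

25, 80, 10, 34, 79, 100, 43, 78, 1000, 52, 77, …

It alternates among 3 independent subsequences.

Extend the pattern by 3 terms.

Read the sequence 3 terms at a time; column i is its own pattern.
Stream A: 25, 34, 43, 52 (arithmetic, step +9).
Stream B: 80, 79, 78, 77 (linear: a_n = 81 − n).
Stream C: 10, 100, 1000 (powers of 10).
The 12th slot belongs to stream C; its 4th term is 10000.
Position 13 → stream A, term 5 = 61.
Term 14 comes from stream B (its 5th entry): 76.

10000, 61, 76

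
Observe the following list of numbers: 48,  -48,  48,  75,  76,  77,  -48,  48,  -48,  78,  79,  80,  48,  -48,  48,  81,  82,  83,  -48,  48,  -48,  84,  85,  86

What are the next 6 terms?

Positions follow the repeating pattern AAABBB; grouping by letter gives 2 tracks.
Track A: 48, -48, 48, -48, 48, -48, 48, -48, 48, -48, 48, -48 (alternating ±48).
Track B: 75, 76, 77, 78, 79, 80, 81, 82, 83, 84, 85, 86 (arithmetic with common difference +1).
Position 25 falls in track A as its term 13, giving 48.
Term 26 comes from track A (its 14th entry): -48.
Position 27 → track A, term 15 = 48.
Term 28 comes from track B (its 13th entry): 87.
Position 29 → track B, term 14 = 88.
Term 30 comes from track B (its 15th entry): 89.

48, -48, 48, 87, 88, 89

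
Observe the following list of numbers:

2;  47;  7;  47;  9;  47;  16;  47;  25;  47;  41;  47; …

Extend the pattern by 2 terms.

Positions 1, 3, 5, … form one subsequence and positions 2, 4, 6, … form another.
Stream A is 2, 7, 9, 16, 25, 41, which is each term equals the sum of the previous two.
Stream B is 47, 47, 47, 47, 47, 47, which is the constant sequence 47.
Term 13 comes from stream A (its 7th entry): 66.
Position 14 → stream B, term 7 = 47.

66, 47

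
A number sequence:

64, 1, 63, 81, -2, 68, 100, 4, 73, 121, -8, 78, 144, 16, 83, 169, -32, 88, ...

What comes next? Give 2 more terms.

Split by position mod 3 into 3 tracks.
Stream A is 64, 81, 100, 121, 144, 169, which is the squares 8², 9², 10², ….
Stream B is 1, -2, 4, -8, 16, -32, which is a geometric progression (common ratio -2).
Stream C is 63, 68, 73, 78, 83, 88, which is arithmetic, step +5.
Position 19 falls in stream A as its term 7, giving 196.
Position 20 → stream B, term 7 = 64.

196, 64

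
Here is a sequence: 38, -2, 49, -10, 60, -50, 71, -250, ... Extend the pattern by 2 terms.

82, -1250

Taking every 2nd term gives 2 separate tracks.
Subsequence A: 38, 49, 60, 71 — adding 11 each time.
Subsequence B: -2, -10, -50, -250 — multiplying by 5 each time.
The 9th slot belongs to subsequence A; its 5th term is 82.
Position 10 → subsequence B, term 5 = -1250.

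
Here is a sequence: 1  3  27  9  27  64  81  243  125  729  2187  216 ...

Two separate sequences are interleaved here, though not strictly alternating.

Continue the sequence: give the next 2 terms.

Positions follow the repeating pattern AAB; grouping by letter gives 2 tracks.
Track A is 1, 3, 9, 27, 81, 243, 729, 2187, which is powers 3^0, 3^1, 3^2, ….
Track B is 27, 64, 125, 216, which is consecutive cubes n³ from n = 3.
Position 13 falls in track A as its term 9, giving 6561.
Position 14 falls in track A as its term 10, giving 19683.

6561, 19683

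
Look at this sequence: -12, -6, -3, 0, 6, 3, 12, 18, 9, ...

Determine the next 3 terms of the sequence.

24, 30, 15

The slot pattern repeats as AAB (period 3), so there are 2 interleaved tracks.
Track A: -12, -6, 0, 6, 12, 18 (arithmetic with common difference +6).
Track B: -3, 3, 9 (arithmetic, step +6).
Position 10 falls in track A as its term 7, giving 24.
Position 11 → track A, term 8 = 30.
Position 12 → track B, term 4 = 15.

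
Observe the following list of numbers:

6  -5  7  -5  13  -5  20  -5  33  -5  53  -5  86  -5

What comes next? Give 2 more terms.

139, -5

Positions 1, 3, 5, … form one subsequence and positions 2, 4, 6, … form another.
Track A: 6, 7, 13, 20, 33, 53, 86 — Fibonacci-style (each term is the sum of the two before it).
Track B: -5, -5, -5, -5, -5, -5, -5 — constant -5.
The 15th slot belongs to track A; its 8th term is 139.
Position 16 → track B, term 8 = -5.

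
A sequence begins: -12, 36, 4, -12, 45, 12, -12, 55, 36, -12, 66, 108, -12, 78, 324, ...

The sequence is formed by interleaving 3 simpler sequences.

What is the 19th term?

Split by position mod 3: positions 1, 4, 7, … form one track, and each other residue class forms its own.
Track A: -12, -12, -12, -12, -12 (always -12).
Track B: 36, 45, 55, 66, 78 (the triangular numbers T_8, T_9, …).
Track C: 4, 12, 36, 108, 324 (multiplying by 3 each time).
Term 19 comes from track A (its 7th entry): -12.

-12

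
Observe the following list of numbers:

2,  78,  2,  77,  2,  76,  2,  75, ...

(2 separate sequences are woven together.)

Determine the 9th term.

2

Odd-indexed and even-indexed terms follow separate rules.
Subsequence A: 2, 2, 2, 2 — constant 2.
Subsequence B: 78, 77, 76, 75 — arithmetic, step −1.
Position 9 falls in subsequence A as its term 5, giving 2.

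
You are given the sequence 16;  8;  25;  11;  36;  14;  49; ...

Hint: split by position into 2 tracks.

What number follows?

17

Positions 1, 3, 5, … form one subsequence and positions 2, 4, 6, … form another.
Track A = 16, 25, 36, 49: consecutive squares n² from n = 4.
Track B = 8, 11, 14: linear: a_n = 5 + 3·n.
Term 8 comes from track B (its 4th entry): 17.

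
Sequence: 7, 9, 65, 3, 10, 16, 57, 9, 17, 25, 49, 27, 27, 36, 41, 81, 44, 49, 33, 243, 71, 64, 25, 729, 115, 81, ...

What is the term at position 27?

Taking every 4th term gives 4 separate tracks.
Track A: 7, 10, 17, 27, 44, 71, 115 — Fibonacci-style (each term is the sum of the two before it).
Track B: 9, 16, 25, 36, 49, 64, 81 — perfect squares starting at 3².
Track C: 65, 57, 49, 41, 33, 25 — arithmetic with common difference −8.
Track D: 3, 9, 27, 81, 243, 729 — successive powers of 3.
Position 27 → track C, term 7 = 17.

17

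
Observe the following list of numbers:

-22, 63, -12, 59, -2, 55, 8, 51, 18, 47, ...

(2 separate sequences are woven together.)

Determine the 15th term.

48

The terms cycle through 2 interleaved subsequences.
Track A = -22, -12, -2, 8, 18: adding 10 each time.
Track B = 63, 59, 55, 51, 47: subtracting 4 each time.
Term 15 comes from track A (its 8th entry): 48.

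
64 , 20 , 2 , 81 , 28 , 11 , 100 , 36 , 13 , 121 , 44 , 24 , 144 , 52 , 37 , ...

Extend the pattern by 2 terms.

169, 60

The terms cycle through 3 interleaved subsequences.
Stream A is 64, 81, 100, 121, 144, which is consecutive squares n² from n = 8.
Stream B is 20, 28, 36, 44, 52, which is arithmetic, step +8.
Stream C is 2, 11, 13, 24, 37, which is Fibonacci-style (each term is the sum of the two before it).
Term 16 comes from stream A (its 6th entry): 169.
Term 17 comes from stream B (its 6th entry): 60.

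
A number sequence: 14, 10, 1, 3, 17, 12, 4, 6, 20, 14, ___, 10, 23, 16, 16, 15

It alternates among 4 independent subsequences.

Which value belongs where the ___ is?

Read the sequence 4 terms at a time; column i is its own pattern.
Subsequence A: 14, 17, 20, 23 — adding 3 each time.
Subsequence B: 10, 12, 14, 16 — arithmetic with common difference +2.
Subsequence C: 1, 4, ?, 16 — the squares 1², 2², 3², ….
Subsequence D: 3, 6, 10, 15 — the triangular numbers T_2, T_3, ….
Filling subsequence C at index 3 by its rule yields 9.

9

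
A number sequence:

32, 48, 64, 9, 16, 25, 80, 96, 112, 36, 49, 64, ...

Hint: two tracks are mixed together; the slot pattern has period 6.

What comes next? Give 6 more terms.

128, 144, 160, 81, 100, 121

Positions follow the repeating pattern AAABBB; grouping by letter gives 2 tracks.
Track A is 32, 48, 64, 80, 96, 112, which is arithmetic, step +16.
Track B is 9, 16, 25, 36, 49, 64, which is the squares 3², 4², 5², ….
Position 13 → track A, term 7 = 128.
Term 14 comes from track A (its 8th entry): 144.
Position 15 falls in track A as its term 9, giving 160.
Position 16 falls in track B as its term 7, giving 81.
Term 17 comes from track B (its 8th entry): 100.
Position 18 falls in track B as its term 9, giving 121.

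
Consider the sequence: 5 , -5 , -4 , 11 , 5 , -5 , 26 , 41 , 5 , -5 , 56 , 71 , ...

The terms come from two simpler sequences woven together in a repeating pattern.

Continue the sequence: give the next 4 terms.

5, -5, 86, 101

The slot pattern repeats as AABB (period 4), so there are 2 interleaved tracks.
Track A = 5, -5, 5, -5, 5, -5: the oscillation 5·(−1)^(n+1).
Track B = -4, 11, 26, 41, 56, 71: adding 15 each time.
The 13th slot belongs to track A; its 7th term is 5.
Term 14 comes from track A (its 8th entry): -5.
The 15th slot belongs to track B; its 7th term is 86.
Term 16 comes from track B (its 8th entry): 101.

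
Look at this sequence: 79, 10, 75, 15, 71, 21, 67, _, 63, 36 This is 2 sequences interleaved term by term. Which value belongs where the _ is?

Positions 1, 3, 5, … form one subsequence and positions 2, 4, 6, … form another.
Subsequence A: 79, 75, 71, 67, 63 (arithmetic, step −4).
Subsequence B: 10, 15, 21, ?, 36 (the triangular numbers T_4, T_5, …).
So the missing entry in subsequence B is 28.

28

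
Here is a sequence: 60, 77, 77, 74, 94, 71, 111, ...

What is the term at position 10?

65

Split by position mod 2 into 2 tracks.
Subsequence A: 60, 77, 94, 111. Adding 17 each time.
Subsequence B: 77, 74, 71. Subtracting 3 each time.
Position 10 falls in subsequence B as its term 5, giving 65.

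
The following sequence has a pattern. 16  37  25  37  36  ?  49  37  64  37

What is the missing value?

37

Taking every 2nd term gives 2 separate tracks.
Stream A: 16, 25, 36, 49, 64 — perfect squares starting at 4².
Stream B: 37, 37, ?, 37, 37 — always 37.
So the missing entry in stream B is 37.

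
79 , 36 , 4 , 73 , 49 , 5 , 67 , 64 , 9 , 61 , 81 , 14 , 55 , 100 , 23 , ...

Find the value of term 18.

37

The terms cycle through 3 interleaved subsequences.
Track A: 79, 73, 67, 61, 55 — arithmetic, step −6.
Track B: 36, 49, 64, 81, 100 — consecutive squares n² from n = 6.
Track C: 4, 5, 9, 14, 23 — each term equals the sum of the previous two.
Term 18 comes from track C (its 6th entry): 37.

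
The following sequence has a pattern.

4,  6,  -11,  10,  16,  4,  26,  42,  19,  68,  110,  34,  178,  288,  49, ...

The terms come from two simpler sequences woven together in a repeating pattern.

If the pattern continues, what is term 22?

3194

Reading positions in blocks of 3 reveals the pattern AAB — 2 tracks woven together.
Track A: 4, 6, 10, 16, 26, 42, 68, 110, 178, 288. Fibonacci-style (each term is the sum of the two before it).
Track B: -11, 4, 19, 34, 49. Adding 15 each time.
The 22nd slot belongs to track A; its 15th term is 3194.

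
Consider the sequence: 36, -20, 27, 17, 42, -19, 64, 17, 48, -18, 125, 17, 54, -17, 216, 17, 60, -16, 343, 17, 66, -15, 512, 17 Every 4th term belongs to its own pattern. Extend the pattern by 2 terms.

Read the sequence 4 terms at a time; column i is its own pattern.
Track A = 36, 42, 48, 54, 60, 66: linear: a_n = 30 + 6·n.
Track B = -20, -19, -18, -17, -16, -15: linear: a_n = -21 + n.
Track C = 27, 64, 125, 216, 343, 512: the cubes 3³, 4³, 5³, ….
Track D = 17, 17, 17, 17, 17, 17: the constant sequence 17.
The 25th slot belongs to track A; its 7th term is 72.
Position 26 falls in track B as its term 7, giving -14.

72, -14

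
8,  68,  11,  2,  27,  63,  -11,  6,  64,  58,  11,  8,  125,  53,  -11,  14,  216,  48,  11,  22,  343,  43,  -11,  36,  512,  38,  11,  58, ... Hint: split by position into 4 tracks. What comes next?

Split by position mod 4 into 4 tracks.
Track A = 8, 27, 64, 125, 216, 343, 512: consecutive cubes n³ from n = 2.
Track B = 68, 63, 58, 53, 48, 43, 38: arithmetic, step −5.
Track C = 11, -11, 11, -11, 11, -11, 11: alternating ±11.
Track D = 2, 6, 8, 14, 22, 36, 58: Fibonacci-style (each term is the sum of the two before it).
Position 29 falls in track A as its term 8, giving 729.

729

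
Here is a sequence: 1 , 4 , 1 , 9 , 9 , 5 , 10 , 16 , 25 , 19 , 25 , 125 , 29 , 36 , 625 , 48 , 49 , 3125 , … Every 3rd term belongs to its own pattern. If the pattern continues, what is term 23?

81

Split by position mod 3 into 3 tracks.
Track A = 1, 9, 10, 19, 29, 48: each term equals the sum of the previous two.
Track B = 4, 9, 16, 25, 36, 49: perfect squares starting at 2².
Track C = 1, 5, 25, 125, 625, 3125: successive powers of 5.
Term 23 comes from track B (its 8th entry): 81.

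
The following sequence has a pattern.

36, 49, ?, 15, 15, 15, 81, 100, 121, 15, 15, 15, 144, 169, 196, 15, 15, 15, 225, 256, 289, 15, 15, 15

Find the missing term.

64

Reading positions in blocks of 6 reveals the pattern AAABBB — 2 tracks woven together.
Track A: 36, 49, ?, 81, 100, 121, 144, 169, 196, 225, 256, 289 — the squares 6², 7², 8², ….
Track B: 15, 15, 15, 15, 15, 15, 15, 15, 15, 15, 15, 15 — the constant sequence 15.
The gap is track A's term 3; the rule gives 64.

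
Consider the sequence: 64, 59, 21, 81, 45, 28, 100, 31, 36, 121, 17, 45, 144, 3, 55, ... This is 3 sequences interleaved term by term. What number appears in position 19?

Split by position mod 3 into 3 tracks.
Track A is 64, 81, 100, 121, 144, which is perfect squares starting at 8².
Track B is 59, 45, 31, 17, 3, which is arithmetic, step −14.
Track C is 21, 28, 36, 45, 55, which is triangular numbers starting at T_6.
Position 19 → track A, term 7 = 196.

196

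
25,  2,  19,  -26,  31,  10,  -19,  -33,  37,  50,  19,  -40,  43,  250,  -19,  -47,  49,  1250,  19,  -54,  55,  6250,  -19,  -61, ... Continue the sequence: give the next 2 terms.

61, 31250

Read the sequence 4 terms at a time; column i is its own pattern.
Track A is 25, 31, 37, 43, 49, 55, which is linear: a_n = 19 + 6·n.
Track B is 2, 10, 50, 250, 1250, 6250, which is geometric, ×5 each step.
Track C is 19, -19, 19, -19, 19, -19, which is alternating ±19.
Track D is -26, -33, -40, -47, -54, -61, which is arithmetic, step −7.
The 25th slot belongs to track A; its 7th term is 61.
Position 26 falls in track B as its term 7, giving 31250.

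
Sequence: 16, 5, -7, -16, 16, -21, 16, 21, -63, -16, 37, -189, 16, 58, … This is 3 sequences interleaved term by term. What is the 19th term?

The terms cycle through 3 interleaved subsequences.
Subsequence A: 16, -16, 16, -16, 16. The oscillation 16·(−1)^(n+1).
Subsequence B: 5, 16, 21, 37, 58. Fibonacci-style (each term is the sum of the two before it).
Subsequence C: -7, -21, -63, -189. Geometric with ratio 3.
Term 19 comes from subsequence A (its 7th entry): 16.

16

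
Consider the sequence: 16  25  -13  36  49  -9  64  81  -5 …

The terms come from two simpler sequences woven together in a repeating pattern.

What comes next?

100

The slot pattern repeats as AAB (period 3), so there are 2 interleaved tracks.
Track A: 16, 25, 36, 49, 64, 81. The squares 4², 5², 6², ….
Track B: -13, -9, -5. Linear: a_n = -17 + 4·n.
Term 10 comes from track A (its 7th entry): 100.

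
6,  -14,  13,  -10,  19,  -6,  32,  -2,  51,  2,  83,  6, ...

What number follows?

Positions 1, 3, 5, … form one subsequence and positions 2, 4, 6, … form another.
Track A: 6, 13, 19, 32, 51, 83 — Fibonacci-style (each term is the sum of the two before it).
Track B: -14, -10, -6, -2, 2, 6 — linear: a_n = -18 + 4·n.
Term 13 comes from track A (its 7th entry): 134.

134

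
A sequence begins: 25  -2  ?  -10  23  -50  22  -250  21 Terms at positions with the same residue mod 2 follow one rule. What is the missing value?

Split by position mod 2 into 2 tracks.
Track A: 25, ?, 23, 22, 21 (linear: a_n = 26 − n).
Track B: -2, -10, -50, -250 (geometric, ×5 each step).
So the missing entry in track A is 24.

24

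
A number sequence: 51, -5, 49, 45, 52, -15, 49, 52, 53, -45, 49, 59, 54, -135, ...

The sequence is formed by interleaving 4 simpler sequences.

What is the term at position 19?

Read the sequence 4 terms at a time; column i is its own pattern.
Track A = 51, 52, 53, 54: adding 1 each time.
Track B = -5, -15, -45, -135: multiplying by 3 each time.
Track C = 49, 49, 49: constant 49.
Track D = 45, 52, 59: arithmetic, step +7.
Position 19 falls in track C as its term 5, giving 49.

49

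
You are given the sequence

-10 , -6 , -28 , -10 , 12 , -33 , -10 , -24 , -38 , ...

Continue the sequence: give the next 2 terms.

-10, 48

Read the sequence 3 terms at a time; column i is its own pattern.
Track A = -10, -10, -10: constant -10.
Track B = -6, 12, -24: geometric, ×-2 each step.
Track C = -28, -33, -38: linear: a_n = -23 − 5·n.
Term 10 comes from track A (its 4th entry): -10.
Position 11 → track B, term 4 = 48.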